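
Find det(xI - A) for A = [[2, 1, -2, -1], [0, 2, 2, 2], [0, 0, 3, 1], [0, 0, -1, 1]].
xI - A = [[x - 2, -1, 2, 1], [0, x - 2, -2, -2], [0, 0, x - 3, -1], [0, 0, 1, x - 1]].

Expanding det(xI - A) along the first row:
det(xI - A) = + (x - 2)·det([[x - 2, -2, -2], [0, x - 3, -1], [0, 1, x - 1]]) - (-1)·det([[0, -2, -2], [0, x - 3, -1], [0, 1, x - 1]]) + (2)·det([[0, x - 2, -2], [0, 0, -1], [0, 0, x - 1]]) - (1)·det([[0, x - 2, -2], [0, 0, x - 3], [0, 0, 1]]).

Evaluating gives χ_A(x) = x^4 - 8x^3 + 24x^2 - 32x + 16 = (x - 2)^4.

χ_A(x) = (x - 2)^4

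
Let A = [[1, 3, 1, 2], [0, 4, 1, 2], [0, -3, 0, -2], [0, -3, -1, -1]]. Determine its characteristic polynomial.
χ_A(x) = (x - 1)^4

xI - A = [[x - 1, -3, -1, -2], [0, x - 4, -1, -2], [0, 3, x, 2], [0, 3, 1, x + 1]].

Expanding det(xI - A) along the first row:
det(xI - A) = + (x - 1)·det([[x - 4, -1, -2], [3, x, 2], [3, 1, x + 1]]) - (-3)·det([[0, -1, -2], [0, x, 2], [0, 1, x + 1]]) + (-1)·det([[0, x - 4, -2], [0, 3, 2], [0, 3, x + 1]]) - (-2)·det([[0, x - 4, -1], [0, 3, x], [0, 3, 1]]).

Evaluating gives χ_A(x) = x^4 - 4x^3 + 6x^2 - 4x + 1 = (x - 1)^4.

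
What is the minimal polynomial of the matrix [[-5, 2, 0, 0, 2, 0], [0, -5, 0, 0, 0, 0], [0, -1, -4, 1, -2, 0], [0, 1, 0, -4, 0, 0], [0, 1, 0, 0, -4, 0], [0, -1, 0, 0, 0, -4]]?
m_A(x) = (x + 4)^2(x + 5)

The characteristic polynomial factors as (x + 4)^4(x + 5)^2. The minimal polynomial is ∏(x - λ)^{k_λ} where k_λ is the size of the largest Jordan block at λ.

For λ = -5: rank(A + 5I) = 4, and the largest Jordan block has size 1 (the smallest k with rank((A + 5I)^k) = rank((A + 5I)^(k+1))).
For λ = -4: rank(A + 4I) = 3, and the largest Jordan block has size 2 (the smallest k with rank((A + 4I)^k) = rank((A + 4I)^(k+1))).

So m_A(x) = (x + 4)^2(x + 5).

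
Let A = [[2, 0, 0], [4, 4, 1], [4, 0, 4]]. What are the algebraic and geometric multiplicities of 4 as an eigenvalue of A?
The characteristic polynomial is (x - 4)^2(x - 2), so the factor x - 4 appears with exponent 2: the algebraic multiplicity is 2.

rank(A - 4I) = 2, so the eigenspace has dimension 3 - 2 = 1: the geometric multiplicity is 1.

Since 1 < 2, A is not diagonalizable.

algebraic multiplicity 2, geometric multiplicity 1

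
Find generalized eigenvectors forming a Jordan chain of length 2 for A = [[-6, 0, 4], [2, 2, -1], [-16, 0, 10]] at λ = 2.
We seek v_1 ∈ ker((A - 2I)^2) \ ker(A - 2I), then set v_{i+1} = (A - 2I) v_i.

One such chain is v_1 = [[0, 0, 1]]^T, v_2 = [[4, -1, 8]]^T. Check: (A - 2I) v_2 = [[0, 0, 0]]^T = 0.

v_1 = [[0, 0, 1]]^T, v_2 = [[4, -1, 8]]^T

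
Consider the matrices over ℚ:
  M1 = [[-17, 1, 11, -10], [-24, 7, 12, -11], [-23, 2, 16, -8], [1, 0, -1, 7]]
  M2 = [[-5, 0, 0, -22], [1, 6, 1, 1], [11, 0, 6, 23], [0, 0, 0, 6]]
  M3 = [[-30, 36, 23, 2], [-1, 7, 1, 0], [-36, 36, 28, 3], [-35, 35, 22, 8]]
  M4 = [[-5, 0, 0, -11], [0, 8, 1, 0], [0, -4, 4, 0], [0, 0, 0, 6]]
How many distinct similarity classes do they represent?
2 classes: {M1, M2, M3}, {M4}

Characteristic polynomials: χ_{M1} = (x - 6)^3(x + 5), χ_{M2} = (x - 6)^3(x + 5), χ_{M3} = (x - 6)^3(x + 5), χ_{M4} = (x - 6)^3(x + 5).

{M1, M2, M3}: invariant factors (x - 6)^3(x + 5).

{M4}: invariant factors x - 6, (x - 6)^2(x + 5).

Matrices are similar if and only if their invariant-factor lists agree; the partition into similarity classes is {M1, M2, M3}, {M4}.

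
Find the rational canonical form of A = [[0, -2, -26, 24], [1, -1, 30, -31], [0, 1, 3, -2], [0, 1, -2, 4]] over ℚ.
The invariant factors of A (the non-unit diagonal entries of the Smith normal form of xI - A over ℚ[x]) are (x - 4)(x - 1)(x^2 - x - 5), each dividing the next. The characteristic polynomial is their product, (x - 4)(x - 1)(x^2 - x - 5).

The rational canonical form is the block-diagonal matrix of companion matrices C(f_i):
R = [[0, 0, 0, 20], [1, 0, 0, -21], [0, 1, 0, -4], [0, 0, 1, 6]].

Note the characteristic polynomial does not split into linear factors over ℚ, so A has no Jordan form over ℚ; the rational canonical form exists over any field.

R = [[0, 0, 0, 20], [1, 0, 0, -21], [0, 1, 0, -4], [0, 0, 1, 6]]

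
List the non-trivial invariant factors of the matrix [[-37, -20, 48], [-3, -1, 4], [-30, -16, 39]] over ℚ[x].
(x - 1)^2(x + 1)

The Jordan structure of A has elementary divisors (x + 1), (x - 1)^2. Arranging the block sizes at each eigenvalue in decreasing order and taking row products gives the invariant factors.

Invariant factors (smallest first, each dividing the next): (x - 1)^2(x + 1).

Check: the last factor (x - 1)^2(x + 1) is the minimal polynomial, and the product (x - 1)^2(x + 1) is the characteristic polynomial.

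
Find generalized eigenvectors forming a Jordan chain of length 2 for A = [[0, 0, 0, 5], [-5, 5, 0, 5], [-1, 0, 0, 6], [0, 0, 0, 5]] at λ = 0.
We seek v_1 ∈ ker(A^2) \ ker(A), then set v_{i+1} = A v_i.

One such chain is v_1 = [[1, 1, 1, 0]]^T, v_2 = [[0, 0, -1, 0]]^T. Check: A v_2 = [[0, 0, 0, 0]]^T = 0.

v_1 = [[1, 1, 1, 0]]^T, v_2 = [[0, 0, -1, 0]]^T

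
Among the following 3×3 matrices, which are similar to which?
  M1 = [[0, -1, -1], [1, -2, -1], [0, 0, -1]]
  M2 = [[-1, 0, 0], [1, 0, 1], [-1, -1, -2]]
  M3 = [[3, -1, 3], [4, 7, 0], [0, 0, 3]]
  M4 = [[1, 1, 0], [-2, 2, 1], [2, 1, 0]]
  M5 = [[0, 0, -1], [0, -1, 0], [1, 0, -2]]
Characteristic polynomials: χ_{M1} = (x + 1)^3, χ_{M2} = (x + 1)^3, χ_{M3} = (x - 5)^2(x - 3), χ_{M4} = (x - 1)^3, χ_{M5} = (x + 1)^3.

{M1, M2, M5}: invariant factors x + 1, (x + 1)^2.

{M3}: invariant factors (x - 5)^2(x - 3).

{M4}: invariant factors (x - 1)^3.

Matrices are similar if and only if their invariant-factor lists agree; the partition into similarity classes is {M1, M2, M5}, {M3}, {M4}.

3 classes: {M1, M2, M5}, {M3}, {M4}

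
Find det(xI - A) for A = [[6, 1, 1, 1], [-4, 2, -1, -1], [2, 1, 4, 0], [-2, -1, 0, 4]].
χ_A(x) = (x - 4)^4

xI - A = [[x - 6, -1, -1, -1], [4, x - 2, 1, 1], [-2, -1, x - 4, 0], [2, 1, 0, x - 4]].

Expanding det(xI - A) along the first row:
det(xI - A) = + (x - 6)·det([[x - 2, 1, 1], [-1, x - 4, 0], [1, 0, x - 4]]) - (-1)·det([[4, 1, 1], [-2, x - 4, 0], [2, 0, x - 4]]) + (-1)·det([[4, x - 2, 1], [-2, -1, 0], [2, 1, x - 4]]) - (-1)·det([[4, x - 2, 1], [-2, -1, x - 4], [2, 1, 0]]).

Evaluating gives χ_A(x) = x^4 - 16x^3 + 96x^2 - 256x + 256 = (x - 4)^4.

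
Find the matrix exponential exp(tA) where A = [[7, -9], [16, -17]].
A has Jordan form J = [[-5, 1], [0, -5]] with A = PJP^{-1}, so e^{tA} = P e^{tJ} P^{-1}.

For a Jordan block J_k(λ), e^{tJ_k(λ)} = e^{λt} · (I + tN + t^2 N^2/2! + ... + t^{k-1} N^{k-1}/(k-1)!) where N is the nilpotent superdiagonal part.

Assembling the blocks and conjugating back gives the entries of e^{tA} as shown above.

e^{tA} = [[(12*t + 1)*e^{-5*t}, -9*t*e^{-5*t}], [16*t*e^{-5*t}, (1 - 12*t)*e^{-5*t}]]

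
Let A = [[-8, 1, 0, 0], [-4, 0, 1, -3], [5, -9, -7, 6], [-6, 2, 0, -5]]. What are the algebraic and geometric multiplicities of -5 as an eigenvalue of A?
The characteristic polynomial is (x + 5)^4, so the factor x + 5 appears with exponent 4: the algebraic multiplicity is 4.

rank(A + 5I) = 2, so the eigenspace has dimension 4 - 2 = 2: the geometric multiplicity is 2.

Since 2 < 4, A is not diagonalizable.

algebraic multiplicity 4, geometric multiplicity 2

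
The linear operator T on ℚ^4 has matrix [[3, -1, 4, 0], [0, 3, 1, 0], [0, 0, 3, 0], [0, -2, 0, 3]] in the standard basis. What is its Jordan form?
J = [[3, 1, 0, 0], [0, 3, 1, 0], [0, 0, 3, 0], [0, 0, 0, 3]]

The characteristic polynomial is det(xI - A) = (x - 3)^4, so the eigenvalues are 3 (algebraic multiplicity 4).

For λ = 3: rank(A - 3I) = 2, rank((A - 3I)^2) = 1, rank((A - 3I)^3) = 0. The eigenspace has dimension 4 - 2 = 2, so there are 2 Jordan blocks; the rank sequence gives block sizes [3, 1].

Assembling the blocks gives the Jordan form J above.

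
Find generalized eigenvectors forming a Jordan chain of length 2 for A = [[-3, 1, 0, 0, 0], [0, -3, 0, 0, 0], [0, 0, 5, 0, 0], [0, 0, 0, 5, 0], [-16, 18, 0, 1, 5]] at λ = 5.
v_1 = [[0, 0, 0, 1, 0]]^T, v_2 = [[0, 0, 0, 0, 1]]^T

We seek v_1 ∈ ker((A - 5I)^2) \ ker(A - 5I), then set v_{i+1} = (A - 5I) v_i.

One such chain is v_1 = [[0, 0, 0, 1, 0]]^T, v_2 = [[0, 0, 0, 0, 1]]^T. Check: (A - 5I) v_2 = [[0, 0, 0, 0, 0]]^T = 0.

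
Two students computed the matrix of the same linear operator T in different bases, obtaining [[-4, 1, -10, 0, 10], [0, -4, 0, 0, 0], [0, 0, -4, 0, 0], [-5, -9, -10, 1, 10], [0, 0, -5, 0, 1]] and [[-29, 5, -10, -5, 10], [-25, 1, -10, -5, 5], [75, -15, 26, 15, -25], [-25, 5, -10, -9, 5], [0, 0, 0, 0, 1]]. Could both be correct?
No.

Both have characteristic polynomial (x - 1)^2(x + 4)^3, but the minimal polynomial of A is (x - 1)(x + 4)^2 while the minimal polynomial of B is (x - 1)(x + 4). The minimal polynomial is a similarity invariant, so A and B are not similar.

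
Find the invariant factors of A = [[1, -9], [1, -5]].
(x + 2)^2

The Jordan structure of A has elementary divisors (x + 2)^2. Arranging the block sizes at each eigenvalue in decreasing order and taking row products gives the invariant factors.

Invariant factors (smallest first, each dividing the next): (x + 2)^2.

Check: the last factor (x + 2)^2 is the minimal polynomial, and the product (x + 2)^2 is the characteristic polynomial.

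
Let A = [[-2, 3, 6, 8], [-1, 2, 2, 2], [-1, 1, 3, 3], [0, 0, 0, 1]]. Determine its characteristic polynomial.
xI - A = [[x + 2, -3, -6, -8], [1, x - 2, -2, -2], [1, -1, x - 3, -3], [0, 0, 0, x - 1]].

Expanding det(xI - A) along the first row:
det(xI - A) = + (x + 2)·det([[x - 2, -2, -2], [-1, x - 3, -3], [0, 0, x - 1]]) - (-3)·det([[1, -2, -2], [1, x - 3, -3], [0, 0, x - 1]]) + (-6)·det([[1, x - 2, -2], [1, -1, -3], [0, 0, x - 1]]) - (-8)·det([[1, x - 2, -2], [1, -1, x - 3], [0, 0, 0]]).

Evaluating gives χ_A(x) = x^4 - 4x^3 + 6x^2 - 4x + 1 = (x - 1)^4.

χ_A(x) = (x - 1)^4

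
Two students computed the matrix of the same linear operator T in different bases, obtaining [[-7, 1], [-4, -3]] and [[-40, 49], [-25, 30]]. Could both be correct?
Yes.

Two matrices over a field are similar if and only if they have the same invariant factors.

Both A and B have characteristic polynomial (x + 5)^2 and minimal polynomial (x + 5)^2. Computing further, both have invariant factors (x + 5)^2. Hence A and B are similar.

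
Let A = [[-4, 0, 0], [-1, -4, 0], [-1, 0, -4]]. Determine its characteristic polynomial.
χ_A(x) = (x + 4)^3

xI - A = [[x + 4, 0, 0], [1, x + 4, 0], [1, 0, x + 4]].

Expanding det(xI - A) along the first row:
det(xI - A) = + (x + 4)·det([[x + 4, 0], [0, x + 4]]) - (0)·det([[1, 0], [1, x + 4]]) + (0)·det([[1, x + 4], [1, 0]]).

Evaluating gives χ_A(x) = x^3 + 12x^2 + 48x + 64 = (x + 4)^3.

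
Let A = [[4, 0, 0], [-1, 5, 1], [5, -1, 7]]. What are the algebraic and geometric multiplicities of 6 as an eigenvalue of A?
algebraic multiplicity 2, geometric multiplicity 1

The characteristic polynomial is (x - 6)^2(x - 4), so the factor x - 6 appears with exponent 2: the algebraic multiplicity is 2.

rank(A - 6I) = 2, so the eigenspace has dimension 3 - 2 = 1: the geometric multiplicity is 1.

Since 1 < 2, A is not diagonalizable.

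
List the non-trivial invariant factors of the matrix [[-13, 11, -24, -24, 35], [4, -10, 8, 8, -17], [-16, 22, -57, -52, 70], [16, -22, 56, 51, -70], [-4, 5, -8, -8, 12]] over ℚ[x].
The Jordan structure of A has elementary divisors (x + 5)^2, (x + 5), (x + 1), (x + 1). Arranging the block sizes at each eigenvalue in decreasing order and taking row products gives the invariant factors.

Invariant factors (smallest first, each dividing the next): (x + 1)(x + 5), (x + 1)(x + 5)^2.

Check: the last factor (x + 1)(x + 5)^2 is the minimal polynomial, and the product (x + 1)^2(x + 5)^3 is the characteristic polynomial.

(x + 1)(x + 5), (x + 1)(x + 5)^2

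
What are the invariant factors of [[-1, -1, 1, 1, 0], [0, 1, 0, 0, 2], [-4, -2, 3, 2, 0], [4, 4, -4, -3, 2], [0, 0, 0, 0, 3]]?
The Jordan structure of A has elementary divisors (x + 1)^2, (x - 1), (x - 1), (x - 3). Arranging the block sizes at each eigenvalue in decreasing order and taking row products gives the invariant factors.

Invariant factors (smallest first, each dividing the next): x - 1, (x - 3)(x - 1)(x + 1)^2.

Check: the last factor (x - 3)(x - 1)(x + 1)^2 is the minimal polynomial, and the product (x - 3)(x - 1)^2(x + 1)^2 is the characteristic polynomial.

x - 1, (x - 3)(x - 1)(x + 1)^2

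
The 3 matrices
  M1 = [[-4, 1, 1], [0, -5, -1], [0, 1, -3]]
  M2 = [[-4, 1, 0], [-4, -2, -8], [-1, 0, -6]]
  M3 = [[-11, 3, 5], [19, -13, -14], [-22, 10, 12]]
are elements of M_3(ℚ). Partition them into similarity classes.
Characteristic polynomials: χ_{M1} = (x + 4)^3, χ_{M2} = (x + 4)^3, χ_{M3} = (x + 4)^3.

{M1}: invariant factors x + 4, (x + 4)^2.

{M2, M3}: invariant factors (x + 4)^3.

Matrices are similar if and only if their invariant-factor lists agree; the partition into similarity classes is {M1}, {M2, M3}.

2 classes: {M1}, {M2, M3}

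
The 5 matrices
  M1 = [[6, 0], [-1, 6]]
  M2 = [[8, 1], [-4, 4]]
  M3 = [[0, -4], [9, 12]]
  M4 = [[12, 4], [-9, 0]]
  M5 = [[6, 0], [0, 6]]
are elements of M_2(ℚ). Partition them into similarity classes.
2 classes: {M1, M2, M3, M4}, {M5}

Characteristic polynomials: χ_{M1} = (x - 6)^2, χ_{M2} = (x - 6)^2, χ_{M3} = (x - 6)^2, χ_{M4} = (x - 6)^2, χ_{M5} = (x - 6)^2.

{M1, M2, M3, M4}: invariant factors (x - 6)^2.

{M5}: invariant factors x - 6, x - 6.

Matrices are similar if and only if their invariant-factor lists agree; the partition into similarity classes is {M1, M2, M3, M4}, {M5}.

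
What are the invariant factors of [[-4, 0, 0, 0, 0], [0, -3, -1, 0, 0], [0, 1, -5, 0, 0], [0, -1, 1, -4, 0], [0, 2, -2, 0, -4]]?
x + 4, x + 4, x + 4, (x + 4)^2

The Jordan structure of A has elementary divisors (x + 4)^2, (x + 4), (x + 4), (x + 4). Arranging the block sizes at each eigenvalue in decreasing order and taking row products gives the invariant factors.

Invariant factors (smallest first, each dividing the next): x + 4, x + 4, x + 4, (x + 4)^2.

Check: the last factor (x + 4)^2 is the minimal polynomial, and the product (x + 4)^5 is the characteristic polynomial.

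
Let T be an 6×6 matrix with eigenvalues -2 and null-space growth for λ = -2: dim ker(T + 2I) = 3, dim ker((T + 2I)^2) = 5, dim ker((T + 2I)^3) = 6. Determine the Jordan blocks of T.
λ = -2: successive nullity increments [3, 2, 1] count blocks of size ≥ k; block sizes are [3, 2, 1].

Jordan blocks: (-2, 3), (-2, 2), (-2, 1)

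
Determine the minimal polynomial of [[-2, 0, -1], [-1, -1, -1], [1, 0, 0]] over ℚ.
The characteristic polynomial factors as (x + 1)^3. The minimal polynomial is ∏(x - λ)^{k_λ} where k_λ is the size of the largest Jordan block at λ.

For λ = -1: rank(A + I) = 1, and the largest Jordan block has size 2 (the smallest k with rank((A + I)^k) = rank((A + I)^(k+1))).

So m_A(x) = (x + 1)^2.

m_A(x) = (x + 1)^2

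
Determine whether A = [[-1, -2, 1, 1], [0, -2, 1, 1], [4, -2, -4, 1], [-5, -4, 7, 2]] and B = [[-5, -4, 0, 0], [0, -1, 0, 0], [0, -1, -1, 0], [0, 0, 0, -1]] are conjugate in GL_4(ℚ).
No.

trace(A) = -5 but trace(B) = -8. The trace is a similarity invariant, so A and B are not similar.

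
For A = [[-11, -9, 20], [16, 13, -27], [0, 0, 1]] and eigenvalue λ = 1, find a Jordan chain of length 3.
We seek v_1 ∈ ker((A - I)^3) \ ker((A - I)^2), then set v_{i+1} = (A - I) v_i.

One such chain is v_1 = [[2, 0, 1]]^T, v_2 = [[-4, 5, 0]]^T, v_3 = [[3, -4, 0]]^T. Check: (A - I) v_3 = [[0, 0, 0]]^T = 0.

v_1 = [[2, 0, 1]]^T, v_2 = [[-4, 5, 0]]^T, v_3 = [[3, -4, 0]]^T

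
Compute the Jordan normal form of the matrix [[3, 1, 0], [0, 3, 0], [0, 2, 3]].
The characteristic polynomial is det(xI - A) = (x - 3)^3, so the eigenvalues are 3 (algebraic multiplicity 3).

For λ = 3: rank(A - 3I) = 1, rank((A - 3I)^2) = 0. The eigenspace has dimension 3 - 1 = 2, so there are 2 Jordan blocks; the rank sequence gives block sizes [2, 1].

Assembling the blocks gives the Jordan form J above.

J = [[3, 1, 0], [0, 3, 0], [0, 0, 3]]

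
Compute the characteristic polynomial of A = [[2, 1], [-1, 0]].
χ_A(x) = (x - 1)^2

xI - A = [[x - 2, -1], [1, x]].

Expanding det(xI - A) along the first row:
det(xI - A) = + (x - 2)·det([[x]]) - (-1)·det([[1]]).

Evaluating gives χ_A(x) = x^2 - 2x + 1 = (x - 1)^2.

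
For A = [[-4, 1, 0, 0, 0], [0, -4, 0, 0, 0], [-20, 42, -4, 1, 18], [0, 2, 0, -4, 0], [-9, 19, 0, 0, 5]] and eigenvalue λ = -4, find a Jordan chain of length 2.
v_1 = [[0, 1, 0, 2, -2]]^T, v_2 = [[1, 0, 8, 2, 1]]^T

We seek v_1 ∈ ker((A + 4I)^2) \ ker(A + 4I), then set v_{i+1} = (A + 4I) v_i.

One such chain is v_1 = [[0, 1, 0, 2, -2]]^T, v_2 = [[1, 0, 8, 2, 1]]^T. Check: (A + 4I) v_2 = [[0, 0, 0, 0, 0]]^T = 0.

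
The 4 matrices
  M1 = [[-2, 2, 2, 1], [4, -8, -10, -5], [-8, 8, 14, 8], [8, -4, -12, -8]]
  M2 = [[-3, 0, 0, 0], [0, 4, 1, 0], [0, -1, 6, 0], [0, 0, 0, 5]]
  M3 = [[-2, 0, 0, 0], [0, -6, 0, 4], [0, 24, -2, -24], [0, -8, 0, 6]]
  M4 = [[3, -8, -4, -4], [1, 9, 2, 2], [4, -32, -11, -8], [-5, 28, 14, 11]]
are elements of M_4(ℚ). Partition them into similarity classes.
3 classes: {M1}, {M2, M4}, {M3}

Characteristic polynomials: χ_{M1} = (x - 2)(x + 2)^3, χ_{M2} = (x - 5)^3(x + 3), χ_{M3} = (x - 2)(x + 2)^3, χ_{M4} = (x - 5)^3(x + 3).

{M1}: invariant factors x + 2, (x - 2)(x + 2)^2.

{M2, M4}: invariant factors x - 5, (x - 5)^2(x + 3).

{M3}: invariant factors x + 2, x + 2, (x - 2)(x + 2).

Matrices are similar if and only if their invariant-factor lists agree; the partition into similarity classes is {M1}, {M2, M4}, {M3}.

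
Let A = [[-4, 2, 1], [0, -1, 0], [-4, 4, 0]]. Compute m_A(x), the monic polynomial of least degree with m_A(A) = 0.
m_A(x) = (x + 1)(x + 2)^2

The characteristic polynomial factors as (x + 1)(x + 2)^2. The minimal polynomial is ∏(x - λ)^{k_λ} where k_λ is the size of the largest Jordan block at λ.

For λ = -2: rank(A + 2I) = 2, and the largest Jordan block has size 2 (the smallest k with rank((A + 2I)^k) = rank((A + 2I)^(k+1))).
For λ = -1: rank(A + I) = 2, and the largest Jordan block has size 1 (the smallest k with rank((A + I)^k) = rank((A + I)^(k+1))).

So m_A(x) = (x + 1)(x + 2)^2.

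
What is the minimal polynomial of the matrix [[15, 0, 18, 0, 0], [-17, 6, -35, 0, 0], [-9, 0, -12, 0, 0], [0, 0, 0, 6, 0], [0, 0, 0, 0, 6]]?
The characteristic polynomial factors as (x - 6)^4(x + 3). The minimal polynomial is ∏(x - λ)^{k_λ} where k_λ is the size of the largest Jordan block at λ.

For λ = -3: rank(A + 3I) = 4, and the largest Jordan block has size 1 (the smallest k with rank((A + 3I)^k) = rank((A + 3I)^(k+1))).
For λ = 6: rank(A - 6I) = 2, and the largest Jordan block has size 2 (the smallest k with rank((A - 6I)^k) = rank((A - 6I)^(k+1))).

So m_A(x) = (x - 6)^2(x + 3).

m_A(x) = (x - 6)^2(x + 3)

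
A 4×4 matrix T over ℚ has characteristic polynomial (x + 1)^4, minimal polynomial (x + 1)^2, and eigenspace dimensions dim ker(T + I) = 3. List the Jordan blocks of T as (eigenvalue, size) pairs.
λ = -1: algebraic multiplicity 4 (exponent in χ_T), largest block size 2 (exponent in m_T), 3 blocks (geometric multiplicity). These force block sizes [2, 1, 1].

Jordan blocks: (-1, 2), (-1, 1), (-1, 1)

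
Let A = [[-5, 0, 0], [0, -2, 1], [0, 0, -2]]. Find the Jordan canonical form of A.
The characteristic polynomial is det(xI - A) = (x + 2)^2(x + 5), so the eigenvalues are -5 (algebraic multiplicity 1), -2 (algebraic multiplicity 2).

For λ = -5: algebraic multiplicity 1 gives one 1×1 block.

For λ = -2: rank(A + 2I) = 2, rank((A + 2I)^2) = 1. The eigenspace has dimension 3 - 2 = 1, so there is 1 Jordan block; the rank sequence gives block sizes [2].

Assembling the blocks gives the Jordan form J above.

J = [[-5, 0, 0], [0, -2, 1], [0, 0, -2]]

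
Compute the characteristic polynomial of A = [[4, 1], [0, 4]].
xI - A = [[x - 4, -1], [0, x - 4]].

Expanding det(xI - A) along the first row:
det(xI - A) = + (x - 4)·det([[x - 4]]) - (-1)·det([[0]]).

Evaluating gives χ_A(x) = x^2 - 8x + 16 = (x - 4)^2.

χ_A(x) = (x - 4)^2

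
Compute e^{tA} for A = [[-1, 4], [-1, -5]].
e^{tA} = [[(2*t + 1)*e^{-3*t}, 4*t*e^{-3*t}], [-t*e^{-3*t}, (1 - 2*t)*e^{-3*t}]]

A has Jordan form J = [[-3, 1], [0, -3]] with A = PJP^{-1}, so e^{tA} = P e^{tJ} P^{-1}.

For a Jordan block J_k(λ), e^{tJ_k(λ)} = e^{λt} · (I + tN + t^2 N^2/2! + ... + t^{k-1} N^{k-1}/(k-1)!) where N is the nilpotent superdiagonal part.

Assembling the blocks and conjugating back gives the entries of e^{tA} as shown above.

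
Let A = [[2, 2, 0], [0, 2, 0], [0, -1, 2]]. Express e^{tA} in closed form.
e^{tA} = [[e^{2*t}, 2*t*e^{2*t}, 0], [0, e^{2*t}, 0], [0, -t*e^{2*t}, e^{2*t}]]

A has Jordan form J = [[2, 1, 0], [0, 2, 0], [0, 0, 2]] with A = PJP^{-1}, so e^{tA} = P e^{tJ} P^{-1}.

For a Jordan block J_k(λ), e^{tJ_k(λ)} = e^{λt} · (I + tN + t^2 N^2/2! + ... + t^{k-1} N^{k-1}/(k-1)!) where N is the nilpotent superdiagonal part.

Assembling the blocks and conjugating back gives the entries of e^{tA} as shown above.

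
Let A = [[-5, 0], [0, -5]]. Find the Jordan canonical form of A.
J = [[-5, 0], [0, -5]]

The characteristic polynomial is det(xI - A) = (x + 5)^2, so the eigenvalues are -5 (algebraic multiplicity 2).

For λ = -5: rank(A + 5I) = 0. The eigenspace has dimension 2 - 0 = 2, so there are 2 Jordan blocks; the rank sequence gives block sizes [1, 1].

Assembling the blocks gives the Jordan form J above.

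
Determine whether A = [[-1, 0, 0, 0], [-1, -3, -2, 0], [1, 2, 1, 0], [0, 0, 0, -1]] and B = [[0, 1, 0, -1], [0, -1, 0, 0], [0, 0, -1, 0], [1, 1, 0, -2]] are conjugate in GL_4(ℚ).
Two matrices over a field are similar if and only if they have the same invariant factors.

Both A and B have characteristic polynomial (x + 1)^4 and minimal polynomial (x + 1)^2. Computing further, both have invariant factors x + 1, x + 1, (x + 1)^2. Hence A and B are similar.

Yes.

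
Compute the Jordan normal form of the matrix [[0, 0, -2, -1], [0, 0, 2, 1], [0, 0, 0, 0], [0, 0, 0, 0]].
The characteristic polynomial is det(xI - A) = x^4, so the eigenvalues are 0 (algebraic multiplicity 4).

For λ = 0: rank(A) = 1, rank(A^2) = 0. The eigenspace has dimension 4 - 1 = 3, so there are 3 Jordan blocks; the rank sequence gives block sizes [2, 1, 1].

Assembling the blocks gives the Jordan form J above.

J = [[0, 1, 0, 0], [0, 0, 0, 0], [0, 0, 0, 0], [0, 0, 0, 0]]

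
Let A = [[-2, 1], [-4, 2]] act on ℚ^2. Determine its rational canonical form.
R = [[0, 0], [1, 0]]

The invariant factors of A (the non-unit diagonal entries of the Smith normal form of xI - A over ℚ[x]) are x^2, each dividing the next. The characteristic polynomial is their product, x^2.

The rational canonical form is the block-diagonal matrix of companion matrices C(f_i):
R = [[0, 0], [1, 0]].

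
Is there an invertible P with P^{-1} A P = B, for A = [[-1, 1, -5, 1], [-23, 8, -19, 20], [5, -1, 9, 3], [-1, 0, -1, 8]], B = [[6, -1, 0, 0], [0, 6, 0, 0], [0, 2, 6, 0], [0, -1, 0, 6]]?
Both have characteristic polynomial (x - 6)^4 and minimal polynomial (x - 6)^2. But rank(A - 6I) = 2 for A while rank(B - 6I) = 1 for B, so the number of Jordan blocks at λ = 6 differs. A and B are not similar.

No.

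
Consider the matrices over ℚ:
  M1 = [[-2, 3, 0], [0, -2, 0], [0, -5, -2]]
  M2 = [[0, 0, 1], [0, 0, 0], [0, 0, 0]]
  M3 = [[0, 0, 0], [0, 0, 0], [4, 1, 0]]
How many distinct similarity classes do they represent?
2 classes: {M1}, {M2, M3}

Characteristic polynomials: χ_{M1} = (x + 2)^3, χ_{M2} = x^3, χ_{M3} = x^3.

{M1}: invariant factors x + 2, (x + 2)^2.

{M2, M3}: invariant factors x, x^2.

Matrices are similar if and only if their invariant-factor lists agree; the partition into similarity classes is {M1}, {M2, M3}.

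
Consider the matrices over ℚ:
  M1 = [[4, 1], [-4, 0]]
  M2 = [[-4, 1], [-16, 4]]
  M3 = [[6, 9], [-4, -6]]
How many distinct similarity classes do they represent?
Characteristic polynomials: χ_{M1} = (x - 2)^2, χ_{M2} = x^2, χ_{M3} = x^2.

{M1}: invariant factors (x - 2)^2.

{M2, M3}: invariant factors x^2.

Matrices are similar if and only if their invariant-factor lists agree; the partition into similarity classes is {M1}, {M2, M3}.

2 classes: {M1}, {M2, M3}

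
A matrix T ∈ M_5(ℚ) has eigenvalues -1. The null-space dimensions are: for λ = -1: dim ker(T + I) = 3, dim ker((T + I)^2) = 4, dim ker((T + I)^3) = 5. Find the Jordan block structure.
λ = -1: successive nullity increments [3, 1, 1] count blocks of size ≥ k; block sizes are [3, 1, 1].

Jordan blocks: (-1, 3), (-1, 1), (-1, 1)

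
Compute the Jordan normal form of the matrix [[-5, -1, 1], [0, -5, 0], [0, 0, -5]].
The characteristic polynomial is det(xI - A) = (x + 5)^3, so the eigenvalues are -5 (algebraic multiplicity 3).

For λ = -5: rank(A + 5I) = 1, rank((A + 5I)^2) = 0. The eigenspace has dimension 3 - 1 = 2, so there are 2 Jordan blocks; the rank sequence gives block sizes [2, 1].

Assembling the blocks gives the Jordan form J above.

J = [[-5, 1, 0], [0, -5, 0], [0, 0, -5]]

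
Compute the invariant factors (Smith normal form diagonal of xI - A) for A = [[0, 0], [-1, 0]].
x^2

The Jordan structure of A has elementary divisors x^2. Arranging the block sizes at each eigenvalue in decreasing order and taking row products gives the invariant factors.

Invariant factors (smallest first, each dividing the next): x^2.

Check: the last factor x^2 is the minimal polynomial, and the product x^2 is the characteristic polynomial.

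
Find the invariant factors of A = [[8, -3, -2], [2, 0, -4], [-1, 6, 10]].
The Jordan structure of A has elementary divisors (x - 6)^3. Arranging the block sizes at each eigenvalue in decreasing order and taking row products gives the invariant factors.

Invariant factors (smallest first, each dividing the next): (x - 6)^3.

Check: the last factor (x - 6)^3 is the minimal polynomial, and the product (x - 6)^3 is the characteristic polynomial.

(x - 6)^3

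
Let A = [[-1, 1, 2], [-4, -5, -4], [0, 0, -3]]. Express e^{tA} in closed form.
A has Jordan form J = [[-3, 1, 0], [0, -3, 0], [0, 0, -3]] with A = PJP^{-1}, so e^{tA} = P e^{tJ} P^{-1}.

For a Jordan block J_k(λ), e^{tJ_k(λ)} = e^{λt} · (I + tN + t^2 N^2/2! + ... + t^{k-1} N^{k-1}/(k-1)!) where N is the nilpotent superdiagonal part.

Assembling the blocks and conjugating back gives the entries of e^{tA} as shown above.

e^{tA} = [[(2*t + 1)*e^{-3*t}, t*e^{-3*t}, 2*t*e^{-3*t}], [-4*t*e^{-3*t}, (1 - 2*t)*e^{-3*t}, -4*t*e^{-3*t}], [0, 0, e^{-3*t}]]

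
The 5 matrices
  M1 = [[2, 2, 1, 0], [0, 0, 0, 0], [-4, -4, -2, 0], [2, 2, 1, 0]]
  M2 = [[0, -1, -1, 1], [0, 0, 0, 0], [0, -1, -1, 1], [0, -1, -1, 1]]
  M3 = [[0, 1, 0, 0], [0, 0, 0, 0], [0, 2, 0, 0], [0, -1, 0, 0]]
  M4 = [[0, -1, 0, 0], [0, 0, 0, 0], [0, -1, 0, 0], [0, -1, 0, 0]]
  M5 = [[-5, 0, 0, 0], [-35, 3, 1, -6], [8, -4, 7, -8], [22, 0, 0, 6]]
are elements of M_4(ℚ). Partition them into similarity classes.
2 classes: {M1, M2, M3, M4}, {M5}

Characteristic polynomials: χ_{M1} = x^4, χ_{M2} = x^4, χ_{M3} = x^4, χ_{M4} = x^4, χ_{M5} = (x - 6)(x - 5)^2(x + 5).

{M1, M2, M3, M4}: invariant factors x, x, x^2.

{M5}: invariant factors (x - 6)(x - 5)^2(x + 5).

Matrices are similar if and only if their invariant-factor lists agree; the partition into similarity classes is {M1, M2, M3, M4}, {M5}.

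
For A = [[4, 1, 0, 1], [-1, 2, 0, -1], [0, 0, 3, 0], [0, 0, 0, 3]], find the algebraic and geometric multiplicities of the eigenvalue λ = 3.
algebraic multiplicity 4, geometric multiplicity 3

The characteristic polynomial is (x - 3)^4, so the factor x - 3 appears with exponent 4: the algebraic multiplicity is 4.

rank(A - 3I) = 1, so the eigenspace has dimension 4 - 1 = 3: the geometric multiplicity is 3.

Since 3 < 4, A is not diagonalizable.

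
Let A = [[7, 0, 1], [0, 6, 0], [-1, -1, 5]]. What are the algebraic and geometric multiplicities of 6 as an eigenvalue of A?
The characteristic polynomial is (x - 6)^3, so the factor x - 6 appears with exponent 3: the algebraic multiplicity is 3.

rank(A - 6I) = 2, so the eigenspace has dimension 3 - 2 = 1: the geometric multiplicity is 1.

Since 1 < 3, A is not diagonalizable.

algebraic multiplicity 3, geometric multiplicity 1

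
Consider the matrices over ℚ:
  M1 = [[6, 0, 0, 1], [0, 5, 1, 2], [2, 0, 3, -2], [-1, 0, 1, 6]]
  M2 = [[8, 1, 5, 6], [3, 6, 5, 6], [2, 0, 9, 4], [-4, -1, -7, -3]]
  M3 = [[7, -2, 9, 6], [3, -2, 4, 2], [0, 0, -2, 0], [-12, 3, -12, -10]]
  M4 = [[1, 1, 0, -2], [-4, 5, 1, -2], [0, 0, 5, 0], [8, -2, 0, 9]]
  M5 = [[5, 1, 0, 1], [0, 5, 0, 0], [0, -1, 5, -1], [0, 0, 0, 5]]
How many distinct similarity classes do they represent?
3 classes: {M1, M2, M4}, {M3}, {M5}

Characteristic polynomials: χ_{M1} = (x - 5)^4, χ_{M2} = (x - 5)^4, χ_{M3} = (x + 1)(x + 2)^3, χ_{M4} = (x - 5)^4, χ_{M5} = (x - 5)^4.

{M1, M2, M4}: invariant factors x - 5, (x - 5)^3.

{M3}: invariant factors (x + 1)(x + 2)^3.

{M5}: invariant factors x - 5, x - 5, (x - 5)^2.

Matrices are similar if and only if their invariant-factor lists agree; the partition into similarity classes is {M1, M2, M4}, {M3}, {M5}.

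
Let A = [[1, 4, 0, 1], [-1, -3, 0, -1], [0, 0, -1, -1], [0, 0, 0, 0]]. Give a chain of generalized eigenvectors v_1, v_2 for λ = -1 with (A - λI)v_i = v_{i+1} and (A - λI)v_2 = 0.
v_1 = [[-3, 1, 0, 0]]^T, v_2 = [[-2, 1, 0, 0]]^T

We seek v_1 ∈ ker((A + I)^2) \ ker(A + I), then set v_{i+1} = (A + I) v_i.

One such chain is v_1 = [[-3, 1, 0, 0]]^T, v_2 = [[-2, 1, 0, 0]]^T. Check: (A + I) v_2 = [[0, 0, 0, 0]]^T = 0.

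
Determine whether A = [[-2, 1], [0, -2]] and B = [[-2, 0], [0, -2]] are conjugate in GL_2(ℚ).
Both have characteristic polynomial (x + 2)^2, but the minimal polynomial of A is (x + 2)^2 while the minimal polynomial of B is x + 2. The minimal polynomial is a similarity invariant, so A and B are not similar.

No.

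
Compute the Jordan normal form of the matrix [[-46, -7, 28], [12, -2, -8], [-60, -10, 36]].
J = [[-4, 1, 0], [0, -4, 0], [0, 0, -4]]

The characteristic polynomial is det(xI - A) = (x + 4)^3, so the eigenvalues are -4 (algebraic multiplicity 3).

For λ = -4: rank(A + 4I) = 1, rank((A + 4I)^2) = 0. The eigenspace has dimension 3 - 1 = 2, so there are 2 Jordan blocks; the rank sequence gives block sizes [2, 1].

Assembling the blocks gives the Jordan form J above.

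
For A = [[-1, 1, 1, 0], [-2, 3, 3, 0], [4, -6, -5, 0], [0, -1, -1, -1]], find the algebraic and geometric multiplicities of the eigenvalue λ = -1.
The characteristic polynomial is (x + 1)^4, so the factor x + 1 appears with exponent 4: the algebraic multiplicity is 4.

rank(A + I) = 2, so the eigenspace has dimension 4 - 2 = 2: the geometric multiplicity is 2.

Since 2 < 4, A is not diagonalizable.

algebraic multiplicity 4, geometric multiplicity 2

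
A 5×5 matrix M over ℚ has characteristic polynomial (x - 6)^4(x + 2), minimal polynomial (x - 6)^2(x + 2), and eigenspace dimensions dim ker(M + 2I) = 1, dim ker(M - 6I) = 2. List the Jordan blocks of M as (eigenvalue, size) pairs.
λ = -2: algebraic multiplicity 1 (exponent in χ_M), largest block size 1 (exponent in m_M), 1 block (geometric multiplicity). This forces block sizes [1].
λ = 6: algebraic multiplicity 4 (exponent in χ_M), largest block size 2 (exponent in m_M), 2 blocks (geometric multiplicity). These force block sizes [2, 2].

Jordan blocks: (-2, 1), (6, 2), (6, 2)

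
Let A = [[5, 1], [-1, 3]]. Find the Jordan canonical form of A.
J = [[4, 1], [0, 4]]

The characteristic polynomial is det(xI - A) = (x - 4)^2, so the eigenvalues are 4 (algebraic multiplicity 2).

For λ = 4: rank(A - 4I) = 1, rank((A - 4I)^2) = 0. The eigenspace has dimension 2 - 1 = 1, so there is 1 Jordan block; the rank sequence gives block sizes [2].

Assembling the blocks gives the Jordan form J above.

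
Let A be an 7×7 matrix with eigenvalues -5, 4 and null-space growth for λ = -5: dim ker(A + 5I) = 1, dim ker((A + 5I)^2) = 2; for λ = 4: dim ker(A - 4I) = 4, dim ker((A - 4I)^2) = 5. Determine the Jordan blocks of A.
λ = -5: successive nullity increments [1, 1] count blocks of size ≥ k; block sizes are [2].
λ = 4: successive nullity increments [4, 1] count blocks of size ≥ k; block sizes are [2, 1, 1, 1].

Jordan blocks: (-5, 2), (4, 2), (4, 1), (4, 1), (4, 1)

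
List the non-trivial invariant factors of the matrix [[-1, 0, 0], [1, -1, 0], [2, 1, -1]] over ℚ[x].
(x + 1)^3

The Jordan structure of A has elementary divisors (x + 1)^3. Arranging the block sizes at each eigenvalue in decreasing order and taking row products gives the invariant factors.

Invariant factors (smallest first, each dividing the next): (x + 1)^3.

Check: the last factor (x + 1)^3 is the minimal polynomial, and the product (x + 1)^3 is the characteristic polynomial.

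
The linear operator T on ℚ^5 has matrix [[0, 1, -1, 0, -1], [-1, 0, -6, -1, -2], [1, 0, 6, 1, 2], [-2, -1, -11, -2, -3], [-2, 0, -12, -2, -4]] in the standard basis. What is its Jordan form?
J = [[0, 1, 0, 0, 0], [0, 0, 0, 0, 0], [0, 0, 0, 1, 0], [0, 0, 0, 0, 0], [0, 0, 0, 0, 0]]

The characteristic polynomial is det(xI - A) = x^5, so the eigenvalues are 0 (algebraic multiplicity 5).

For λ = 0: rank(A) = 2, rank(A^2) = 0. The eigenspace has dimension 5 - 2 = 3, so there are 3 Jordan blocks; the rank sequence gives block sizes [2, 2, 1].

Assembling the blocks gives the Jordan form J above.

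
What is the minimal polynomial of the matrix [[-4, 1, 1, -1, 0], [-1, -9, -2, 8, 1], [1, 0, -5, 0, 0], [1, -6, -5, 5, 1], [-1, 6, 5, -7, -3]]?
The characteristic polynomial factors as (x + 2)^2(x + 4)^3. The minimal polynomial is ∏(x - λ)^{k_λ} where k_λ is the size of the largest Jordan block at λ.

For λ = -4: rank(A + 4I) = 4, and the largest Jordan block has size 3 (the smallest k with rank((A + 4I)^k) = rank((A + 4I)^(k+1))).
For λ = -2: rank(A + 2I) = 4, and the largest Jordan block has size 2 (the smallest k with rank((A + 2I)^k) = rank((A + 2I)^(k+1))).

So m_A(x) = (x + 2)^2(x + 4)^3.

m_A(x) = (x + 2)^2(x + 4)^3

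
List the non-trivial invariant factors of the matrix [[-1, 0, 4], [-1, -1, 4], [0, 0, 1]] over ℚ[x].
(x - 1)(x + 1)^2

The Jordan structure of A has elementary divisors (x + 1)^2, (x - 1). Arranging the block sizes at each eigenvalue in decreasing order and taking row products gives the invariant factors.

Invariant factors (smallest first, each dividing the next): (x - 1)(x + 1)^2.

Check: the last factor (x - 1)(x + 1)^2 is the minimal polynomial, and the product (x - 1)(x + 1)^2 is the characteristic polynomial.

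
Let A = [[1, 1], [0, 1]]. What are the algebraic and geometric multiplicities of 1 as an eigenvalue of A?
The characteristic polynomial is (x - 1)^2, so the factor x - 1 appears with exponent 2: the algebraic multiplicity is 2.

rank(A - I) = 1, so the eigenspace has dimension 2 - 1 = 1: the geometric multiplicity is 1.

Since 1 < 2, A is not diagonalizable.

algebraic multiplicity 2, geometric multiplicity 1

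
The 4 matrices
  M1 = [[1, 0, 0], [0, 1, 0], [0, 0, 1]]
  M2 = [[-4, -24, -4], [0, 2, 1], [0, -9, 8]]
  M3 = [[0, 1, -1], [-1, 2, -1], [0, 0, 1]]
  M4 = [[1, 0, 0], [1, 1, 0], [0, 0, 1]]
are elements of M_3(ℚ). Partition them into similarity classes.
3 classes: {M1}, {M2}, {M3, M4}

Characteristic polynomials: χ_{M1} = (x - 1)^3, χ_{M2} = (x - 5)^2(x + 4), χ_{M3} = (x - 1)^3, χ_{M4} = (x - 1)^3.

{M1}: invariant factors x - 1, x - 1, x - 1.

{M2}: invariant factors (x - 5)^2(x + 4).

{M3, M4}: invariant factors x - 1, (x - 1)^2.

Matrices are similar if and only if their invariant-factor lists agree; the partition into similarity classes is {M1}, {M2}, {M3, M4}.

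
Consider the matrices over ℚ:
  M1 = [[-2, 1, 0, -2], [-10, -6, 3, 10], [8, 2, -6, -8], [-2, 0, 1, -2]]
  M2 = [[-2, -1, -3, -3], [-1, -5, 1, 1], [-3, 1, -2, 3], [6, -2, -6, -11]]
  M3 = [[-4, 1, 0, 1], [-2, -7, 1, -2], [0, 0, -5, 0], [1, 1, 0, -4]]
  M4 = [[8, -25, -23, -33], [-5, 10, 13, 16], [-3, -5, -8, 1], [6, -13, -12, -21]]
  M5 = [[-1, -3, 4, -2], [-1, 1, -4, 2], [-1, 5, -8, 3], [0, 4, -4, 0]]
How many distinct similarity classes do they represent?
Characteristic polynomials: χ_{M1} = (x + 4)^4, χ_{M2} = (x + 5)^4, χ_{M3} = (x + 5)^4, χ_{M4} = (x - 4)(x + 5)^3, χ_{M5} = (x + 2)^4.

{M1}: invariant factors x + 4, (x + 4)^3.

{M2, M3}: invariant factors x + 5, (x + 5)^3.

{M4}: invariant factors (x - 4)(x + 5)^3.

{M5}: invariant factors (x + 2)^2, (x + 2)^2.

Matrices are similar if and only if their invariant-factor lists agree; the partition into similarity classes is {M1}, {M2, M3}, {M4}, {M5}.

4 classes: {M1}, {M2, M3}, {M4}, {M5}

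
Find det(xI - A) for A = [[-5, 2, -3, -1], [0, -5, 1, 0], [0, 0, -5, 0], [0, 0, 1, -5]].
χ_A(x) = (x + 5)^4

xI - A = [[x + 5, -2, 3, 1], [0, x + 5, -1, 0], [0, 0, x + 5, 0], [0, 0, -1, x + 5]].

Expanding det(xI - A) along the first row:
det(xI - A) = + (x + 5)·det([[x + 5, -1, 0], [0, x + 5, 0], [0, -1, x + 5]]) - (-2)·det([[0, -1, 0], [0, x + 5, 0], [0, -1, x + 5]]) + (3)·det([[0, x + 5, 0], [0, 0, 0], [0, 0, x + 5]]) - (1)·det([[0, x + 5, -1], [0, 0, x + 5], [0, 0, -1]]).

Evaluating gives χ_A(x) = x^4 + 20x^3 + 150x^2 + 500x + 625 = (x + 5)^4.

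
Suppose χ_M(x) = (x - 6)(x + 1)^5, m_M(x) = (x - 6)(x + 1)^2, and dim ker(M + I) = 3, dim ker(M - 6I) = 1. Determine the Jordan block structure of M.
λ = -1: algebraic multiplicity 5 (exponent in χ_M), largest block size 2 (exponent in m_M), 3 blocks (geometric multiplicity). These force block sizes [2, 2, 1].
λ = 6: algebraic multiplicity 1 (exponent in χ_M), largest block size 1 (exponent in m_M), 1 block (geometric multiplicity). This forces block sizes [1].

Jordan blocks: (-1, 2), (-1, 2), (-1, 1), (6, 1)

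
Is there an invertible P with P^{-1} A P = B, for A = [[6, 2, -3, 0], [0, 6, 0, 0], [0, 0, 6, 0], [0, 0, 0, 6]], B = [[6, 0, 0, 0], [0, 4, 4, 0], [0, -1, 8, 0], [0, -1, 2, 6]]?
Yes.

Two matrices over a field are similar if and only if they have the same invariant factors.

Both A and B have characteristic polynomial (x - 6)^4 and minimal polynomial (x - 6)^2. Computing further, both have invariant factors x - 6, x - 6, (x - 6)^2. Hence A and B are similar.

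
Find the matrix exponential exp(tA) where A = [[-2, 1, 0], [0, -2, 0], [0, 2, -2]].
e^{tA} = [[e^{-2*t}, t*e^{-2*t}, 0], [0, e^{-2*t}, 0], [0, 2*t*e^{-2*t}, e^{-2*t}]]

A has Jordan form J = [[-2, 1, 0], [0, -2, 0], [0, 0, -2]] with A = PJP^{-1}, so e^{tA} = P e^{tJ} P^{-1}.

For a Jordan block J_k(λ), e^{tJ_k(λ)} = e^{λt} · (I + tN + t^2 N^2/2! + ... + t^{k-1} N^{k-1}/(k-1)!) where N is the nilpotent superdiagonal part.

Assembling the blocks and conjugating back gives the entries of e^{tA} as shown above.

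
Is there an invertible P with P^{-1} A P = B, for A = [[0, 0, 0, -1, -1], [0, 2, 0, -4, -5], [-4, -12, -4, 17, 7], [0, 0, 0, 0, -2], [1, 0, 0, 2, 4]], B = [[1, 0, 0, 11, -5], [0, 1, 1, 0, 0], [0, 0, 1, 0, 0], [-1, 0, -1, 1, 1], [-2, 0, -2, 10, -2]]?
Yes.

Two matrices over a field are similar if and only if they have the same invariant factors.

Both A and B have characteristic polynomial (x - 2)^2(x - 1)^2(x + 4) and minimal polynomial (x - 2)^2(x - 1)^2(x + 4). Computing further, both have invariant factors (x - 2)^2(x - 1)^2(x + 4). Hence A and B are similar.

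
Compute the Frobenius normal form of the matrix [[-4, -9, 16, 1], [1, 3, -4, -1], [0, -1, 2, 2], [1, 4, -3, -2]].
R = [[0, 0, 0, -3], [1, 0, 0, 3], [0, 1, 0, 2], [0, 0, 1, -1]]

The invariant factors of A (the non-unit diagonal entries of the Smith normal form of xI - A over ℚ[x]) are (x - 1)^2(x^2 + 3x + 3), each dividing the next. The characteristic polynomial is their product, (x - 1)^2(x^2 + 3x + 3).

The rational canonical form is the block-diagonal matrix of companion matrices C(f_i):
R = [[0, 0, 0, -3], [1, 0, 0, 3], [0, 1, 0, 2], [0, 0, 1, -1]].

Note the characteristic polynomial does not split into linear factors over ℚ, so A has no Jordan form over ℚ; the rational canonical form exists over any field.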